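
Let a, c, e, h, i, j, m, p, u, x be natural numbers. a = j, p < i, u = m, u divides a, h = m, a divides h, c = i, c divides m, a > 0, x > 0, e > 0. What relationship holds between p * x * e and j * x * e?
p * x * e < j * x * e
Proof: u = m and u divides a, hence m divides a. h = m and a divides h, hence a divides m. Because m divides a, m = a. Because c = i and c divides m, i divides m. m = a, so i divides a. Since a > 0, i ≤ a. Because p < i, p < a. From a = j, p < j. Since x > 0, by multiplying by a positive, p * x < j * x. Combined with e > 0, by multiplying by a positive, p * x * e < j * x * e.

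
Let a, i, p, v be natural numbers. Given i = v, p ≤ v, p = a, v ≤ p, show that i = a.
Because v ≤ p and p ≤ v, v = p. Because i = v, i = p. From p = a, i = a.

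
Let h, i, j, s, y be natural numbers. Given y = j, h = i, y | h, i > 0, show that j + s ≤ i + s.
h = i and y | h, hence y | i. From i > 0, y ≤ i. y = j, so j ≤ i. Then j + s ≤ i + s.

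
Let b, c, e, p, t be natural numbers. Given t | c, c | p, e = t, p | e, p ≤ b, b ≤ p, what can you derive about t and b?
t = b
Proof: Since t | c and c | p, t | p. e = t and p | e, so p | t. t | p, so t = p. p ≤ b and b ≤ p, so p = b. Since t = p, t = b.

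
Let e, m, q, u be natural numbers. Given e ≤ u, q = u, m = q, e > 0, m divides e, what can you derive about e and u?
e = u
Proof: m = q and q = u, thus m = u. m divides e, so u divides e. Since e > 0, u ≤ e. e ≤ u, so u = e. Then e = u.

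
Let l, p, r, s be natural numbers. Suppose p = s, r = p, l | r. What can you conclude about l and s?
l | s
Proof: r = p and p = s, so r = s. l | r, so l | s.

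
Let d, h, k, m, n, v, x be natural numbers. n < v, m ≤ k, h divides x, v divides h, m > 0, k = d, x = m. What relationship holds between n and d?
n < d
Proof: x = m and h divides x, so h divides m. v divides h, so v divides m. m > 0, so v ≤ m. Since m ≤ k, v ≤ k. Since k = d, v ≤ d. From n < v, n < d.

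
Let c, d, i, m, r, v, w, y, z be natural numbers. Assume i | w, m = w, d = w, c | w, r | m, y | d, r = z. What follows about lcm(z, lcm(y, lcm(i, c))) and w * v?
lcm(z, lcm(y, lcm(i, c))) | w * v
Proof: m = w and r | m, so r | w. Since r = z, z | w. Because d = w and y | d, y | w. From i | w and c | w, lcm(i, c) | w. y | w, so lcm(y, lcm(i, c)) | w. z | w, so lcm(z, lcm(y, lcm(i, c))) | w. Then lcm(z, lcm(y, lcm(i, c))) | w * v.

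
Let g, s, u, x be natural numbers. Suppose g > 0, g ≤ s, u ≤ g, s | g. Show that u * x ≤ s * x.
Since s | g and g > 0, s ≤ g. Since g ≤ s, g = s. u ≤ g, so u ≤ s. Then u * x ≤ s * x.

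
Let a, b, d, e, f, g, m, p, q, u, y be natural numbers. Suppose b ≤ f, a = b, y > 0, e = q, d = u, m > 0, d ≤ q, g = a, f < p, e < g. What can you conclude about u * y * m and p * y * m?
u * y * m < p * y * m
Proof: g = a and a = b, therefore g = b. e = q and e < g, thus q < g. Since d ≤ q, d < g. d = u, so u < g. g = b, so u < b. From b ≤ f, u < f. Because f < p, u < p. Combined with y > 0, by multiplying by a positive, u * y < p * y. Since m > 0, by multiplying by a positive, u * y * m < p * y * m.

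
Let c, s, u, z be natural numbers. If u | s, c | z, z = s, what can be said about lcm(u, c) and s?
lcm(u, c) | s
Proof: Since z = s and c | z, c | s. u | s, so lcm(u, c) | s.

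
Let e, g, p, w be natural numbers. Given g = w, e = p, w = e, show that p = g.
g = w and w = e, so g = e. e = p, so g = p. Then p = g.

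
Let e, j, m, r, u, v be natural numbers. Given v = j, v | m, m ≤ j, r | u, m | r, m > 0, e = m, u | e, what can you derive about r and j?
r = j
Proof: v = j and v | m, so j | m. Since m > 0, j ≤ m. Since m ≤ j, j = m. r | u and u | e, hence r | e. Since e = m, r | m. Since m | r, m = r. j = m, so j = r. Then r = j.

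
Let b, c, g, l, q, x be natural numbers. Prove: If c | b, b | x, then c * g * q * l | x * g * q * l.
c | b and b | x, hence c | x. Then c * g | x * g. Then c * g * q | x * g * q. Then c * g * q * l | x * g * q * l.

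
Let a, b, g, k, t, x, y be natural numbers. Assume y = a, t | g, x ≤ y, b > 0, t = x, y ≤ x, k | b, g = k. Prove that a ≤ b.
x ≤ y and y ≤ x, so x = y. Since y = a, x = a. g = k and t | g, so t | k. t = x, so x | k. k | b, so x | b. Because x = a, a | b. b > 0, so a ≤ b.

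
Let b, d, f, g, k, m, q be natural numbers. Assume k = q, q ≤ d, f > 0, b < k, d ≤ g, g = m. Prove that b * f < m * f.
k = q and b < k, hence b < q. q ≤ d and d ≤ g, therefore q ≤ g. g = m, so q ≤ m. b < q, so b < m. From f > 0, by multiplying by a positive, b * f < m * f.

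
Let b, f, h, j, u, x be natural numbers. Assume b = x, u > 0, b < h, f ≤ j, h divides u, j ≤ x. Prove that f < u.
From b = x and b < h, x < h. j ≤ x, so j < h. Since f ≤ j, f < h. h divides u and u > 0, thus h ≤ u. Since f < h, f < u.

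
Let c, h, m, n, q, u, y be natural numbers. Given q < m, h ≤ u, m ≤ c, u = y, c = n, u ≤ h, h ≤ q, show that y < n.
h ≤ u and u ≤ h, hence h = u. Since u = y, h = y. h ≤ q and q < m, therefore h < m. Since m ≤ c, h < c. Because c = n, h < n. h = y, so y < n.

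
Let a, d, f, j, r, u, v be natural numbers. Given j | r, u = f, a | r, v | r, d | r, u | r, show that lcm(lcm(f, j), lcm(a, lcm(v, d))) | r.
u = f and u | r, hence f | r. Because j | r, lcm(f, j) | r. From v | r and d | r, lcm(v, d) | r. From a | r, lcm(a, lcm(v, d)) | r. From lcm(f, j) | r, lcm(lcm(f, j), lcm(a, lcm(v, d))) | r.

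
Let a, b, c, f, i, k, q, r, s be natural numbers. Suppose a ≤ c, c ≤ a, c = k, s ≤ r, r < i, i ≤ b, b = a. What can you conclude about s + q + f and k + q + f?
s + q + f < k + q + f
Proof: Since a ≤ c and c ≤ a, a = c. Since c = k, a = k. r < i and i ≤ b, therefore r < b. From s ≤ r, s < b. Since b = a, s < a. Since a = k, s < k. Then s + q < k + q. Then s + q + f < k + q + f.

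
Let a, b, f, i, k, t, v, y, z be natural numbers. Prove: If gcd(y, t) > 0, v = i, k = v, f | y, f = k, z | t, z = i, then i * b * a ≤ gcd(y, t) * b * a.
Since f = k and k = v, f = v. Since f | y, v | y. v = i, so i | y. From z = i and z | t, i | t. i | y, so i | gcd(y, t). gcd(y, t) > 0, so i ≤ gcd(y, t). Then i * b ≤ gcd(y, t) * b. Then i * b * a ≤ gcd(y, t) * b * a.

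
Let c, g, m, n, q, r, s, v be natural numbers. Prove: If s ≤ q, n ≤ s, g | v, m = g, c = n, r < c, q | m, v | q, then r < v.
c = n and r < c, hence r < n. From m = g and q | m, q | g. Since g | v, q | v. Since v | q, q = v. n ≤ s and s ≤ q, therefore n ≤ q. q = v, so n ≤ v. Since r < n, r < v.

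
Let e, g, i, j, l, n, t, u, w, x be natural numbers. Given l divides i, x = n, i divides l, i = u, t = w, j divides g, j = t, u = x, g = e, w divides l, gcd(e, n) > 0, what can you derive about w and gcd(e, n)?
w ≤ gcd(e, n)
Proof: Since j = t and j divides g, t divides g. t = w, so w divides g. From g = e, w divides e. u = x and x = n, hence u = n. l divides i and i divides l, thus l = i. i = u, so l = u. Since w divides l, w divides u. u = n, so w divides n. Because w divides e, w divides gcd(e, n). Since gcd(e, n) > 0, w ≤ gcd(e, n).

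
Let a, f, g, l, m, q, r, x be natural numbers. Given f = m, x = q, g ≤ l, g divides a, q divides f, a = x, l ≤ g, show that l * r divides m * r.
Since a = x and x = q, a = q. g ≤ l and l ≤ g, so g = l. g divides a, so l divides a. a = q, so l divides q. f = m and q divides f, hence q divides m. Because l divides q, l divides m. Then l * r divides m * r.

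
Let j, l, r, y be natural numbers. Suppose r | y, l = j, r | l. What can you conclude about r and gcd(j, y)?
r | gcd(j, y)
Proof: Since l = j and r | l, r | j. Since r | y, r | gcd(j, y).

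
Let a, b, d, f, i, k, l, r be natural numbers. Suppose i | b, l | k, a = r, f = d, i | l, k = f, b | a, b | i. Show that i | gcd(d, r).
i | l and l | k, therefore i | k. Since k = f, i | f. f = d, so i | d. b | i and i | b, therefore b = i. Since a = r and b | a, b | r. b = i, so i | r. Since i | d, i | gcd(d, r).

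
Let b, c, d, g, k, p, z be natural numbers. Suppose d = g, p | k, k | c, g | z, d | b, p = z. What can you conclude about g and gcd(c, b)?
g | gcd(c, b)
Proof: p = z and p | k, thus z | k. From g | z, g | k. k | c, so g | c. From d = g and d | b, g | b. Because g | c, g | gcd(c, b).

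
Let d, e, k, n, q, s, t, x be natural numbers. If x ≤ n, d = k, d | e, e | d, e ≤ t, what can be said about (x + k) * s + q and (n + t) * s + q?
(x + k) * s + q ≤ (n + t) * s + q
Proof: e | d and d | e, so e = d. d = k, so e = k. e ≤ t, so k ≤ t. Since x ≤ n, x + k ≤ n + t. Then (x + k) * s ≤ (n + t) * s. Then (x + k) * s + q ≤ (n + t) * s + q.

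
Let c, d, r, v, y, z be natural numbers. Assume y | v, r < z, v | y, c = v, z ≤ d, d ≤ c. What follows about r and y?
r < y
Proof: v | y and y | v, therefore v = y. From c = v, c = y. From r < z and z ≤ d, r < d. Since d ≤ c, r < c. c = y, so r < y.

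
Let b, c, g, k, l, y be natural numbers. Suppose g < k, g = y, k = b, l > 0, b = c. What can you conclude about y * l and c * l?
y * l < c * l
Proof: k = b and b = c, therefore k = c. g = y and g < k, therefore y < k. k = c, so y < c. Using l > 0 and multiplying by a positive, y * l < c * l.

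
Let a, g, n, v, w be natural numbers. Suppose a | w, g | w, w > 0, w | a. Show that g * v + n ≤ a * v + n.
From w | a and a | w, w = a. g | w and w > 0, so g ≤ w. Since w = a, g ≤ a. Then g * v ≤ a * v. Then g * v + n ≤ a * v + n.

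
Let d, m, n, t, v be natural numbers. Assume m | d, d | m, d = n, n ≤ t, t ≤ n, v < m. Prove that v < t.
m | d and d | m, therefore m = d. d = n, so m = n. Since n ≤ t and t ≤ n, n = t. m = n, so m = t. v < m, so v < t.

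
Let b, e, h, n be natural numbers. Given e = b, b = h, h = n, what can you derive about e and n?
e = n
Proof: Because e = b and b = h, e = h. Since h = n, e = n.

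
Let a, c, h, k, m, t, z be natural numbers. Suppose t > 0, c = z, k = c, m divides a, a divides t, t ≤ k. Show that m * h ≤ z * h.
k = c and c = z, thus k = z. Because m divides a and a divides t, m divides t. Because t > 0, m ≤ t. Since t ≤ k, m ≤ k. k = z, so m ≤ z. By multiplying by a non-negative, m * h ≤ z * h.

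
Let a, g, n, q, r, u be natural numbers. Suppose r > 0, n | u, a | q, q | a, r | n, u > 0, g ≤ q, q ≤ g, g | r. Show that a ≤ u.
q | a and a | q, hence q = a. Because g ≤ q and q ≤ g, g = q. g | r, so q | r. Since r > 0, q ≤ r. Since r | n and n | u, r | u. u > 0, so r ≤ u. q ≤ r, so q ≤ u. q = a, so a ≤ u.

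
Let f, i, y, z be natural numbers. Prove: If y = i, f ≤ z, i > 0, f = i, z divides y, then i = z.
Since f = i and f ≤ z, i ≤ z. Because y = i and z divides y, z divides i. i > 0, so z ≤ i. Since i ≤ z, i = z.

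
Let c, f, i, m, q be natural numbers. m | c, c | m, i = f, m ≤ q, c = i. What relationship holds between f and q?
f ≤ q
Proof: m | c and c | m, hence m = c. Since c = i, m = i. Since i = f, m = f. Since m ≤ q, f ≤ q.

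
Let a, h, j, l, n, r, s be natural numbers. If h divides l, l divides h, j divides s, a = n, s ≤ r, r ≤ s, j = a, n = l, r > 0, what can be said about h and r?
h ≤ r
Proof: j = a and a = n, therefore j = n. n = l, so j = l. l divides h and h divides l, so l = h. j = l, so j = h. s ≤ r and r ≤ s, so s = r. j divides s, so j divides r. Since j = h, h divides r. From r > 0, h ≤ r.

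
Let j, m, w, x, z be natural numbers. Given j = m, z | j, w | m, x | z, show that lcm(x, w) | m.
j = m and z | j, hence z | m. x | z, so x | m. Since w | m, lcm(x, w) | m.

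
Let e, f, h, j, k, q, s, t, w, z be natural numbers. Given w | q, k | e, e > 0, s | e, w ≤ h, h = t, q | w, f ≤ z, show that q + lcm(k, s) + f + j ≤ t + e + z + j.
w | q and q | w, hence w = q. h = t and w ≤ h, so w ≤ t. w = q, so q ≤ t. Because k | e and s | e, lcm(k, s) | e. Because e > 0, lcm(k, s) ≤ e. f ≤ z, so lcm(k, s) + f ≤ e + z. Then lcm(k, s) + f + j ≤ e + z + j. Since q ≤ t, q + lcm(k, s) + f + j ≤ t + e + z + j.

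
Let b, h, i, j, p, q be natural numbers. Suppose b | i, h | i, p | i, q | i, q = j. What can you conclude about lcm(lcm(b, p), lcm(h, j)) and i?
lcm(lcm(b, p), lcm(h, j)) | i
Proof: Since b | i and p | i, lcm(b, p) | i. q = j and q | i, so j | i. Because h | i, lcm(h, j) | i. lcm(b, p) | i, so lcm(lcm(b, p), lcm(h, j)) | i.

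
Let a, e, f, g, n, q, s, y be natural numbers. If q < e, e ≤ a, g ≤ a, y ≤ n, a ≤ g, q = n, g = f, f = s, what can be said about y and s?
y < s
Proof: Since g = f and f = s, g = s. q = n and q < e, therefore n < e. Since a ≤ g and g ≤ a, a = g. From e ≤ a, e ≤ g. Since n < e, n < g. Since y ≤ n, y < g. From g = s, y < s.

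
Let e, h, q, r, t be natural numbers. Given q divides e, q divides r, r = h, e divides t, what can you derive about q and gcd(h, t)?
q divides gcd(h, t)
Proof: From r = h and q divides r, q divides h. Since q divides e and e divides t, q divides t. Since q divides h, q divides gcd(h, t).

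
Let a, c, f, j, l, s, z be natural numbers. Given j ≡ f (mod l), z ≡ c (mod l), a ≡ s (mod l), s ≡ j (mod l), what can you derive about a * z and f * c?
a * z ≡ f * c (mod l)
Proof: a ≡ s (mod l) and s ≡ j (mod l), hence a ≡ j (mod l). Since j ≡ f (mod l), a ≡ f (mod l). Combining with z ≡ c (mod l), by multiplying congruences, a * z ≡ f * c (mod l).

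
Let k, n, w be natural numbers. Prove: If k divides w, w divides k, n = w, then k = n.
Since w divides k and k divides w, w = k. Since n = w, n = k. Then k = n.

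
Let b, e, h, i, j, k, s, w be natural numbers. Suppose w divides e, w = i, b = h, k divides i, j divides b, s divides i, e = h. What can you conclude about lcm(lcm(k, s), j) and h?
lcm(lcm(k, s), j) divides h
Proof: Because k divides i and s divides i, lcm(k, s) divides i. w = i and w divides e, therefore i divides e. e = h, so i divides h. Since lcm(k, s) divides i, lcm(k, s) divides h. b = h and j divides b, therefore j divides h. lcm(k, s) divides h, so lcm(lcm(k, s), j) divides h.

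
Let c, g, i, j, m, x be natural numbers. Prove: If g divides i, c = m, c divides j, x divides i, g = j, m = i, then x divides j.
From c = m and m = i, c = i. Since c divides j, i divides j. g = j and g divides i, hence j divides i. Since i divides j, i = j. x divides i, so x divides j.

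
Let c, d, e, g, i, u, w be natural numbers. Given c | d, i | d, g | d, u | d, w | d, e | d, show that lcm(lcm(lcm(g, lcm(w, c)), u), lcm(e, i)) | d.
w | d and c | d, thus lcm(w, c) | d. g | d, so lcm(g, lcm(w, c)) | d. u | d, so lcm(lcm(g, lcm(w, c)), u) | d. e | d and i | d, therefore lcm(e, i) | d. Since lcm(lcm(g, lcm(w, c)), u) | d, lcm(lcm(lcm(g, lcm(w, c)), u), lcm(e, i)) | d.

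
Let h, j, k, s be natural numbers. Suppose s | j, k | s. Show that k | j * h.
Because k | s and s | j, k | j. Then k | j * h.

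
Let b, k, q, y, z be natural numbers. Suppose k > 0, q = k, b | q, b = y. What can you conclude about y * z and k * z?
y * z ≤ k * z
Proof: q = k and b | q, thus b | k. Since b = y, y | k. Since k > 0, y ≤ k. Then y * z ≤ k * z.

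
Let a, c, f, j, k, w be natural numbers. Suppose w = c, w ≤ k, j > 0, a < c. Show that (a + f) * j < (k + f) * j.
From w = c and w ≤ k, c ≤ k. a < c, so a < k. Then a + f < k + f. Since j > 0, (a + f) * j < (k + f) * j.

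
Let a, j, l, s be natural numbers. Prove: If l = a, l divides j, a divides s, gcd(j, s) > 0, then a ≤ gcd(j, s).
Because l = a and l divides j, a divides j. a divides s, so a divides gcd(j, s). gcd(j, s) > 0, so a ≤ gcd(j, s).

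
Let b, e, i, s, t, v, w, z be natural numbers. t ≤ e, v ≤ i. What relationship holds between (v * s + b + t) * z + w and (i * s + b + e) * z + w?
(v * s + b + t) * z + w ≤ (i * s + b + e) * z + w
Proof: From v ≤ i, by multiplying by a non-negative, v * s ≤ i * s. Then v * s + b ≤ i * s + b. Since t ≤ e, v * s + b + t ≤ i * s + b + e. By multiplying by a non-negative, (v * s + b + t) * z ≤ (i * s + b + e) * z. Then (v * s + b + t) * z + w ≤ (i * s + b + e) * z + w.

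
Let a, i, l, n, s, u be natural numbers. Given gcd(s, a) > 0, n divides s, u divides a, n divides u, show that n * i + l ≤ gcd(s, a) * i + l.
n divides u and u divides a, therefore n divides a. n divides s, so n divides gcd(s, a). gcd(s, a) > 0, so n ≤ gcd(s, a). By multiplying by a non-negative, n * i ≤ gcd(s, a) * i. Then n * i + l ≤ gcd(s, a) * i + l.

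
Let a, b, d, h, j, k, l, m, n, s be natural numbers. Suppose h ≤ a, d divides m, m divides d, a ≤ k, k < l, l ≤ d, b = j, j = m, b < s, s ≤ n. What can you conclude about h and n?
h < n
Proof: Because d divides m and m divides d, d = m. From k < l and l ≤ d, k < d. a ≤ k, so a < d. d = m, so a < m. h ≤ a, so h < m. b = j and j = m, hence b = m. b < s, so m < s. s ≤ n, so m < n. Because h < m, h < n.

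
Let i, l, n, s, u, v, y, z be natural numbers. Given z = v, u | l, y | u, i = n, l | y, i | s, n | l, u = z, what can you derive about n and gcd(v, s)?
n | gcd(v, s)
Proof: l | y and y | u, therefore l | u. Since u | l, l = u. u = z, so l = z. z = v, so l = v. n | l, so n | v. Because i = n and i | s, n | s. Since n | v, n | gcd(v, s).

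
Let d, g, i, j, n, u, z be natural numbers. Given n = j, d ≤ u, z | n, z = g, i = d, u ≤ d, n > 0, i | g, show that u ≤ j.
d ≤ u and u ≤ d, thus d = u. Since i = d, i = u. z = g and z | n, therefore g | n. i | g, so i | n. Because n > 0, i ≤ n. Since n = j, i ≤ j. i = u, so u ≤ j.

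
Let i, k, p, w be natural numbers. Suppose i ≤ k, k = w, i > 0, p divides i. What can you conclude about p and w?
p ≤ w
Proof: p divides i and i > 0, so p ≤ i. k = w and i ≤ k, so i ≤ w. Since p ≤ i, p ≤ w.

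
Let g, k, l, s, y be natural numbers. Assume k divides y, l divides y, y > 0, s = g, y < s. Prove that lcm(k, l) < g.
From k divides y and l divides y, lcm(k, l) divides y. From y > 0, lcm(k, l) ≤ y. s = g and y < s, therefore y < g. lcm(k, l) ≤ y, so lcm(k, l) < g.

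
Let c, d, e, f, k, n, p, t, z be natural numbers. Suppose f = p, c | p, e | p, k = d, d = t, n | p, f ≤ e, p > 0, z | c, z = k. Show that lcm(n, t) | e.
f = p and f ≤ e, therefore p ≤ e. From e | p and p > 0, e ≤ p. Since p ≤ e, p = e. z = k and k = d, so z = d. Since d = t, z = t. Because z | c, t | c. Because c | p, t | p. Since n | p, lcm(n, t) | p. Since p = e, lcm(n, t) | e.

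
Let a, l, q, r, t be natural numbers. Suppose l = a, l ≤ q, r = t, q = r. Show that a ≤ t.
q = r and r = t, so q = t. Because l = a and l ≤ q, a ≤ q. Since q = t, a ≤ t.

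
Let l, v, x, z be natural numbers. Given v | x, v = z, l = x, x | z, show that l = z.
Because v = z and v | x, z | x. From x | z, x = z. Since l = x, l = z.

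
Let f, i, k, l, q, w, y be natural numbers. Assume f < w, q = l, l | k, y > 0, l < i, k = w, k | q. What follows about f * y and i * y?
f * y < i * y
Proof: Because q = l and k | q, k | l. l | k, so l = k. Since k = w, l = w. Since l < i, w < i. Since f < w, f < i. Since y > 0, f * y < i * y.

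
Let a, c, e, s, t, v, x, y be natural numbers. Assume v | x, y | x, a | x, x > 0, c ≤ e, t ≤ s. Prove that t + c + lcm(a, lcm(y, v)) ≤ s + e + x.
Because y | x and v | x, lcm(y, v) | x. Since a | x, lcm(a, lcm(y, v)) | x. x > 0, so lcm(a, lcm(y, v)) ≤ x. Since c ≤ e, c + lcm(a, lcm(y, v)) ≤ e + x. Since t ≤ s, t + c + lcm(a, lcm(y, v)) ≤ s + e + x.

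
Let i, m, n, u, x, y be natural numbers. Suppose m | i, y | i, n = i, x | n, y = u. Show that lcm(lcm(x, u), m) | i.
Because n = i and x | n, x | i. y = u and y | i, so u | i. Since x | i, lcm(x, u) | i. Since m | i, lcm(lcm(x, u), m) | i.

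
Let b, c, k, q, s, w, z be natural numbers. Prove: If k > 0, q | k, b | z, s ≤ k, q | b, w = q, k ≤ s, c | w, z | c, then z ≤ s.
q | b and b | z, so q | z. w = q and c | w, thus c | q. z | c, so z | q. Since q | z, q = z. k ≤ s and s ≤ k, therefore k = s. Since q | k and k > 0, q ≤ k. k = s, so q ≤ s. Since q = z, z ≤ s.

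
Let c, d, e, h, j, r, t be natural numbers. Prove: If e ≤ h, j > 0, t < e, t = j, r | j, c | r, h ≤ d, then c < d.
c | r and r | j, therefore c | j. Since j > 0, c ≤ j. t < e and e ≤ h, so t < h. Since h ≤ d, t < d. Since t = j, j < d. Since c ≤ j, c < d.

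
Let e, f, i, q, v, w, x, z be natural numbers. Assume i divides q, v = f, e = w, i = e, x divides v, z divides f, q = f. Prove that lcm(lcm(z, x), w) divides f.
Since v = f and x divides v, x divides f. z divides f, so lcm(z, x) divides f. i = e and i divides q, hence e divides q. e = w, so w divides q. From q = f, w divides f. From lcm(z, x) divides f, lcm(lcm(z, x), w) divides f.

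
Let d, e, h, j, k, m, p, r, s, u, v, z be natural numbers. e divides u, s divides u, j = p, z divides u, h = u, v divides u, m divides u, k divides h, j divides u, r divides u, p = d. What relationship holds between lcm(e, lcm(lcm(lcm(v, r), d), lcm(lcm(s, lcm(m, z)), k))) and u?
lcm(e, lcm(lcm(lcm(v, r), d), lcm(lcm(s, lcm(m, z)), k))) divides u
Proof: From v divides u and r divides u, lcm(v, r) divides u. j = p and p = d, therefore j = d. Since j divides u, d divides u. Since lcm(v, r) divides u, lcm(lcm(v, r), d) divides u. Since m divides u and z divides u, lcm(m, z) divides u. s divides u, so lcm(s, lcm(m, z)) divides u. Because h = u and k divides h, k divides u. lcm(s, lcm(m, z)) divides u, so lcm(lcm(s, lcm(m, z)), k) divides u. lcm(lcm(v, r), d) divides u, so lcm(lcm(lcm(v, r), d), lcm(lcm(s, lcm(m, z)), k)) divides u. Since e divides u, lcm(e, lcm(lcm(lcm(v, r), d), lcm(lcm(s, lcm(m, z)), k))) divides u.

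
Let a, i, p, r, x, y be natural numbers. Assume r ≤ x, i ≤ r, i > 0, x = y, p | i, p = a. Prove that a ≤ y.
p | i and i > 0, thus p ≤ i. Because p = a, a ≤ i. Since i ≤ r, a ≤ r. Since r ≤ x, a ≤ x. x = y, so a ≤ y.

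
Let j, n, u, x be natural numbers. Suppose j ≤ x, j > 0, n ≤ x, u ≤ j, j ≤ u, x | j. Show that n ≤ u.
From x | j and j > 0, x ≤ j. From j ≤ x, x = j. j ≤ u and u ≤ j, thus j = u. x = j, so x = u. n ≤ x, so n ≤ u.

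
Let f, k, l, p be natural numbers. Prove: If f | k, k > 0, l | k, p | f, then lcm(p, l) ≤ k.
p | f and f | k, thus p | k. l | k, so lcm(p, l) | k. k > 0, so lcm(p, l) ≤ k.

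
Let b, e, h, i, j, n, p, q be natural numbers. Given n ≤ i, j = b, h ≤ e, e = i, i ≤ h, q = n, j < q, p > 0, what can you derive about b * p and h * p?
b * p < h * p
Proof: q = n and j < q, so j < n. e = i and h ≤ e, therefore h ≤ i. Since i ≤ h, i = h. n ≤ i, so n ≤ h. Since j < n, j < h. Since j = b, b < h. From p > 0, by multiplying by a positive, b * p < h * p.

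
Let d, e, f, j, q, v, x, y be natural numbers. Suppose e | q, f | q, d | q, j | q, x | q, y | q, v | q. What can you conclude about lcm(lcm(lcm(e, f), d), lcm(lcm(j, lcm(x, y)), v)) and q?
lcm(lcm(lcm(e, f), d), lcm(lcm(j, lcm(x, y)), v)) | q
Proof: Because e | q and f | q, lcm(e, f) | q. Since d | q, lcm(lcm(e, f), d) | q. Because x | q and y | q, lcm(x, y) | q. j | q, so lcm(j, lcm(x, y)) | q. v | q, so lcm(lcm(j, lcm(x, y)), v) | q. lcm(lcm(e, f), d) | q, so lcm(lcm(lcm(e, f), d), lcm(lcm(j, lcm(x, y)), v)) | q.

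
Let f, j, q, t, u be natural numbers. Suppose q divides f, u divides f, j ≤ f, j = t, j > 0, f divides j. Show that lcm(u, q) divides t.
f divides j and j > 0, hence f ≤ j. j ≤ f, so f = j. j = t, so f = t. u divides f and q divides f, therefore lcm(u, q) divides f. Since f = t, lcm(u, q) divides t.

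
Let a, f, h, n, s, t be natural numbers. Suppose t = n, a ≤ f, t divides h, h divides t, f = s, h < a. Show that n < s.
h divides t and t divides h, therefore h = t. t = n, so h = n. f = s and a ≤ f, therefore a ≤ s. h < a, so h < s. Since h = n, n < s.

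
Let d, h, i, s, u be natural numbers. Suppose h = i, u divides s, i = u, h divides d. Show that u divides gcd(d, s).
From h = i and h divides d, i divides d. i = u, so u divides d. Since u divides s, u divides gcd(d, s).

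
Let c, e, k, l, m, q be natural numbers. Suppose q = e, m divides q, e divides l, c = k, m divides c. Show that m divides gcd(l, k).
q = e and m divides q, therefore m divides e. Because e divides l, m divides l. c = k and m divides c, hence m divides k. Since m divides l, m divides gcd(l, k).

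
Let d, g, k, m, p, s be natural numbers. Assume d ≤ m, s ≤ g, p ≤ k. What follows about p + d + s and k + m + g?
p + d + s ≤ k + m + g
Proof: Because p ≤ k and d ≤ m, p + d ≤ k + m. Since s ≤ g, p + d + s ≤ k + m + g.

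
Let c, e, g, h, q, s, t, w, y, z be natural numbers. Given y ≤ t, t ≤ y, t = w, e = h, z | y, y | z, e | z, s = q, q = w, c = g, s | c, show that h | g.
y ≤ t and t ≤ y, so y = t. t = w, so y = w. z | y and y | z, hence z = y. Since e | z, e | y. e = h, so h | y. Because y = w, h | w. From s = q and q = w, s = w. From c = g and s | c, s | g. Since s = w, w | g. Since h | w, h | g.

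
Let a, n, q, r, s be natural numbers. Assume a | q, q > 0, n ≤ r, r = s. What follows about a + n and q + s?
a + n ≤ q + s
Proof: a | q and q > 0, so a ≤ q. r = s and n ≤ r, therefore n ≤ s. Because a ≤ q, a + n ≤ q + s.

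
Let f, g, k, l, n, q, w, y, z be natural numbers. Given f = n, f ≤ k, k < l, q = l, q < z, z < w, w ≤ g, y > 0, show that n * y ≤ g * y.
f = n and f ≤ k, therefore n ≤ k. q = l and q < z, therefore l < z. z < w and w ≤ g, thus z < g. Because l < z, l < g. Since k < l, k < g. Since n ≤ k, n < g. y > 0, so n * y < g * y. Then n * y ≤ g * y.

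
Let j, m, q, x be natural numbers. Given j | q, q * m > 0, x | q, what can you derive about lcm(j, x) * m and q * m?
lcm(j, x) * m ≤ q * m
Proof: j | q and x | q, hence lcm(j, x) | q. Then lcm(j, x) * m | q * m. q * m > 0, so lcm(j, x) * m ≤ q * m.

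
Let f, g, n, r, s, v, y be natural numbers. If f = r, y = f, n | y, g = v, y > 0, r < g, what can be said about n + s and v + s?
n + s < v + s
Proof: y = f and f = r, thus y = r. n | y and y > 0, therefore n ≤ y. Since y = r, n ≤ r. Because r < g, n < g. g = v, so n < v. Then n + s < v + s.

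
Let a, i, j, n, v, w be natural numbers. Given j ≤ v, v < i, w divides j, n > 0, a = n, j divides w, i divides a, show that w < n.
j divides w and w divides j, hence j = w. j ≤ v and v < i, hence j < i. Since j = w, w < i. From a = n and i divides a, i divides n. Since n > 0, i ≤ n. Since w < i, w < n.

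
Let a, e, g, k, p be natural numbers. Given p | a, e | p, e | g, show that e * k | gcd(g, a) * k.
e | p and p | a, hence e | a. e | g, so e | gcd(g, a). Then e * k | gcd(g, a) * k.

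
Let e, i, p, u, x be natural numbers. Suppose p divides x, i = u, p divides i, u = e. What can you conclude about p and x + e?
p divides x + e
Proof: i = u and u = e, hence i = e. p divides i, so p divides e. p divides x, so p divides x + e.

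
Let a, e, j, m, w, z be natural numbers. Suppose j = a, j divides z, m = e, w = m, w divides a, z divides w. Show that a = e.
j divides z and z divides w, thus j divides w. j = a, so a divides w. w divides a, so a = w. w = m, so a = m. m = e, so a = e.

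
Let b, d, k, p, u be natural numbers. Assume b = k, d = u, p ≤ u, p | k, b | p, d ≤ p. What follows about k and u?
k = u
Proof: b = k and b | p, so k | p. p | k, so k = p. Because d = u and d ≤ p, u ≤ p. Since p ≤ u, p = u. Because k = p, k = u.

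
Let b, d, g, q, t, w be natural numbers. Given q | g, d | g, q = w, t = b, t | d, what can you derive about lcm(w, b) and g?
lcm(w, b) | g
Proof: From q = w and q | g, w | g. t | d and d | g, therefore t | g. t = b, so b | g. Since w | g, lcm(w, b) | g.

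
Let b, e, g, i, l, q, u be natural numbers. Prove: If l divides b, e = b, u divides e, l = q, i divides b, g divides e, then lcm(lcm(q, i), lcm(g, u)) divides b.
Because l = q and l divides b, q divides b. i divides b, so lcm(q, i) divides b. g divides e and u divides e, therefore lcm(g, u) divides e. From e = b, lcm(g, u) divides b. Because lcm(q, i) divides b, lcm(lcm(q, i), lcm(g, u)) divides b.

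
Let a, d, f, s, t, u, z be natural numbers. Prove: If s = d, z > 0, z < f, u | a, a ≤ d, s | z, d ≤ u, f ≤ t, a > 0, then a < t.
u | a and a > 0, thus u ≤ a. Since d ≤ u, d ≤ a. a ≤ d, so d = a. From s = d, s = a. From s | z and z > 0, s ≤ z. Since s = a, a ≤ z. Because z < f and f ≤ t, z < t. Because a ≤ z, a < t.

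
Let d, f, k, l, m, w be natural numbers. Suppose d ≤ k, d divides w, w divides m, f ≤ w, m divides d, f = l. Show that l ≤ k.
w divides m and m divides d, so w divides d. Since d divides w, w = d. Since f ≤ w, f ≤ d. From f = l, l ≤ d. Since d ≤ k, l ≤ k.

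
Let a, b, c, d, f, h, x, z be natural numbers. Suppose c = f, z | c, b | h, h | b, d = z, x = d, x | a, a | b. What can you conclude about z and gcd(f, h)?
z | gcd(f, h)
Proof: c = f and z | c, hence z | f. Because b | h and h | b, b = h. From x = d and x | a, d | a. Since a | b, d | b. Since d = z, z | b. Since b = h, z | h. Since z | f, z | gcd(f, h).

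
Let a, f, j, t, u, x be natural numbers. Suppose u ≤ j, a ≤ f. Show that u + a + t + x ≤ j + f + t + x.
Because a ≤ f, a + t ≤ f + t. Since u ≤ j, u + a + t ≤ j + f + t. Then u + a + t + x ≤ j + f + t + x.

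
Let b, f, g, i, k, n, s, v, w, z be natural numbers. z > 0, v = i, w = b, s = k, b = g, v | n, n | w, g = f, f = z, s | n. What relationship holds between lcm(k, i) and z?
lcm(k, i) ≤ z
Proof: s = k and s | n, so k | n. v = i and v | n, therefore i | n. k | n, so lcm(k, i) | n. Since g = f and f = z, g = z. Since b = g, b = z. w = b and n | w, therefore n | b. Since b = z, n | z. Since lcm(k, i) | n, lcm(k, i) | z. Since z > 0, lcm(k, i) ≤ z.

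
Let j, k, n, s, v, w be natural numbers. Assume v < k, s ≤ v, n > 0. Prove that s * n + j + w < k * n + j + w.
s ≤ v and v < k, so s < k. Since n > 0, by multiplying by a positive, s * n < k * n. Then s * n + j < k * n + j. Then s * n + j + w < k * n + j + w.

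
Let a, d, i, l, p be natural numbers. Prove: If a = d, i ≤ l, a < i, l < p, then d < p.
a = d and a < i, thus d < i. i ≤ l and l < p, therefore i < p. Since d < i, d < p.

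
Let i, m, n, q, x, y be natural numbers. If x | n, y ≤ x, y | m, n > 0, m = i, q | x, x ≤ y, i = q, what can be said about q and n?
q ≤ n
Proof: m = i and i = q, so m = q. Since y ≤ x and x ≤ y, y = x. Since y | m, x | m. m = q, so x | q. Since q | x, x = q. x | n and n > 0, thus x ≤ n. x = q, so q ≤ n.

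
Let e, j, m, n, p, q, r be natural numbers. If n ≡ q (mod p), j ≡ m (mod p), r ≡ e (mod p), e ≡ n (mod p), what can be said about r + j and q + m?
r + j ≡ q + m (mod p)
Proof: Since r ≡ e (mod p) and e ≡ n (mod p), r ≡ n (mod p). n ≡ q (mod p), so r ≡ q (mod p). Since j ≡ m (mod p), by adding congruences, r + j ≡ q + m (mod p).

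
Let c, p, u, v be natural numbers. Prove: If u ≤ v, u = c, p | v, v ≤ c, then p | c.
u = c and u ≤ v, therefore c ≤ v. v ≤ c, so v = c. Since p | v, p | c.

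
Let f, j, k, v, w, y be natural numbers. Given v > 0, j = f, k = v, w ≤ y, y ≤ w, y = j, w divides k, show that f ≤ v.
Because y = j and j = f, y = f. Since w ≤ y and y ≤ w, w = y. Since w divides k, y divides k. k = v, so y divides v. Since v > 0, y ≤ v. y = f, so f ≤ v.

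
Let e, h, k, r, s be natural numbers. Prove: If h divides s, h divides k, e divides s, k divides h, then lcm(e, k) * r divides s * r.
h divides k and k divides h, thus h = k. h divides s, so k divides s. From e divides s, lcm(e, k) divides s. Then lcm(e, k) * r divides s * r.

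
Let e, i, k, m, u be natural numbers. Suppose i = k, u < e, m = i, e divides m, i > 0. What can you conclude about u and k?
u < k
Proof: m = i and e divides m, so e divides i. Since i > 0, e ≤ i. Because u < e, u < i. Since i = k, u < k.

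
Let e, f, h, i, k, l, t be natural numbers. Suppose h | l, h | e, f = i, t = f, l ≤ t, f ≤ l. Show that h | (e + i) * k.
t = f and l ≤ t, hence l ≤ f. f ≤ l, so l = f. Because f = i, l = i. h | l, so h | i. Since h | e, h | e + i. Then h | (e + i) * k.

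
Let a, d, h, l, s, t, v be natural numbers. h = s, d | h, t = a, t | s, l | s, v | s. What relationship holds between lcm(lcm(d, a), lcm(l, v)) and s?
lcm(lcm(d, a), lcm(l, v)) | s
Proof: Because h = s and d | h, d | s. t = a and t | s, thus a | s. d | s, so lcm(d, a) | s. Since l | s and v | s, lcm(l, v) | s. lcm(d, a) | s, so lcm(lcm(d, a), lcm(l, v)) | s.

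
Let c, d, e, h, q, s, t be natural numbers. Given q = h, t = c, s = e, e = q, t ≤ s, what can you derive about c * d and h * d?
c * d ≤ h * d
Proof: s = e and e = q, hence s = q. q = h, so s = h. t ≤ s, so t ≤ h. Since t = c, c ≤ h. Then c * d ≤ h * d.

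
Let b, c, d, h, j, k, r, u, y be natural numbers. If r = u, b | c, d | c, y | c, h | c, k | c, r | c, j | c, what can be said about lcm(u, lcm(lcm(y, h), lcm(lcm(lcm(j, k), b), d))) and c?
lcm(u, lcm(lcm(y, h), lcm(lcm(lcm(j, k), b), d))) | c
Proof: r = u and r | c, therefore u | c. From y | c and h | c, lcm(y, h) | c. Since j | c and k | c, lcm(j, k) | c. Since b | c, lcm(lcm(j, k), b) | c. d | c, so lcm(lcm(lcm(j, k), b), d) | c. Since lcm(y, h) | c, lcm(lcm(y, h), lcm(lcm(lcm(j, k), b), d)) | c. u | c, so lcm(u, lcm(lcm(y, h), lcm(lcm(lcm(j, k), b), d))) | c.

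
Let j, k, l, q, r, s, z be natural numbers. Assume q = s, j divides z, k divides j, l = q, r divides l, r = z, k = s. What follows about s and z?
s = z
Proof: k = s and k divides j, therefore s divides j. Since j divides z, s divides z. l = q and r divides l, therefore r divides q. Since q = s, r divides s. Since r = z, z divides s. s divides z, so s = z.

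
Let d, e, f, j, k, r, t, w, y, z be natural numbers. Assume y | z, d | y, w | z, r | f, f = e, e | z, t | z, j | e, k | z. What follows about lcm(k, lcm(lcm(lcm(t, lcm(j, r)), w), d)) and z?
lcm(k, lcm(lcm(lcm(t, lcm(j, r)), w), d)) | z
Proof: Because f = e and r | f, r | e. From j | e, lcm(j, r) | e. Since e | z, lcm(j, r) | z. Since t | z, lcm(t, lcm(j, r)) | z. w | z, so lcm(lcm(t, lcm(j, r)), w) | z. d | y and y | z, hence d | z. Since lcm(lcm(t, lcm(j, r)), w) | z, lcm(lcm(lcm(t, lcm(j, r)), w), d) | z. Since k | z, lcm(k, lcm(lcm(lcm(t, lcm(j, r)), w), d)) | z.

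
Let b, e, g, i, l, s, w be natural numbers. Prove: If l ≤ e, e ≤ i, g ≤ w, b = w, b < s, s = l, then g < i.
b = w and b < s, so w < s. s = l, so w < l. l ≤ e, so w < e. g ≤ w, so g < e. e ≤ i, so g < i.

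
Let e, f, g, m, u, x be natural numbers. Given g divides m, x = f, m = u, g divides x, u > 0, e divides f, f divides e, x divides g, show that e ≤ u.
Because f divides e and e divides f, f = e. Since x = f, x = e. From g divides x and x divides g, g = x. m = u and g divides m, hence g divides u. u > 0, so g ≤ u. g = x, so x ≤ u. x = e, so e ≤ u.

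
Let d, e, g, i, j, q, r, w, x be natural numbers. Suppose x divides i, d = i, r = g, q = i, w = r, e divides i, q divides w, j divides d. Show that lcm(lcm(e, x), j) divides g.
Because e divides i and x divides i, lcm(e, x) divides i. d = i and j divides d, thus j divides i. Since lcm(e, x) divides i, lcm(lcm(e, x), j) divides i. w = r and r = g, so w = g. q = i and q divides w, therefore i divides w. Since w = g, i divides g. Since lcm(lcm(e, x), j) divides i, lcm(lcm(e, x), j) divides g.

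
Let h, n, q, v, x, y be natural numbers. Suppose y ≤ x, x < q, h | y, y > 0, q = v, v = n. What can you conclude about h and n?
h < n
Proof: Since h | y and y > 0, h ≤ y. Since y ≤ x, h ≤ x. Since q = v and v = n, q = n. Since x < q, x < n. Since h ≤ x, h < n.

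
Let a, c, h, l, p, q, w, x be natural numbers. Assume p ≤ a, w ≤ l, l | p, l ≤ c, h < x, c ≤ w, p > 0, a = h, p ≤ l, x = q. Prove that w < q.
From l | p and p > 0, l ≤ p. p ≤ l, so p = l. From l ≤ c and c ≤ w, l ≤ w. From w ≤ l, l = w. p = l, so p = w. Since a = h and p ≤ a, p ≤ h. p = w, so w ≤ h. From x = q and h < x, h < q. From w ≤ h, w < q.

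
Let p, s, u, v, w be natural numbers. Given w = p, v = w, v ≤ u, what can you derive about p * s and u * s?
p * s ≤ u * s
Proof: Since v = w and w = p, v = p. v ≤ u, so p ≤ u. By multiplying by a non-negative, p * s ≤ u * s.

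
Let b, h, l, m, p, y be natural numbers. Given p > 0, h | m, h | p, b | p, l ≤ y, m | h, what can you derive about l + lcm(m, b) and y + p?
l + lcm(m, b) ≤ y + p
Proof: h | m and m | h, thus h = m. Since h | p, m | p. Since b | p, lcm(m, b) | p. Since p > 0, lcm(m, b) ≤ p. l ≤ y, so l + lcm(m, b) ≤ y + p.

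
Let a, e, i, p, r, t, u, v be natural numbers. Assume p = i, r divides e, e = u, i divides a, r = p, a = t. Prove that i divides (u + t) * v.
Since e = u and r divides e, r divides u. Since r = p, p divides u. p = i, so i divides u. a = t and i divides a, therefore i divides t. i divides u, so i divides u + t. Then i divides (u + t) * v.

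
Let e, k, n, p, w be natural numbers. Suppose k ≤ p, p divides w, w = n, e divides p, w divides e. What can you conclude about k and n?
k ≤ n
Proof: w divides e and e divides p, therefore w divides p. Since p divides w, p = w. w = n, so p = n. k ≤ p, so k ≤ n.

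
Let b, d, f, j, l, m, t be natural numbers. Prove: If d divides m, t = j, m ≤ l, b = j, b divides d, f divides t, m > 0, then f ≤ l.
t = j and f divides t, so f divides j. Since b = j and b divides d, j divides d. d divides m, so j divides m. f divides j, so f divides m. m > 0, so f ≤ m. m ≤ l, so f ≤ l.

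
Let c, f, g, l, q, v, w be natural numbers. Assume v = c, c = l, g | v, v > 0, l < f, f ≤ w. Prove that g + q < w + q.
Because v = c and c = l, v = l. From g | v and v > 0, g ≤ v. Since v = l, g ≤ l. Since l < f, g < f. Since f ≤ w, g < w. Then g + q < w + q.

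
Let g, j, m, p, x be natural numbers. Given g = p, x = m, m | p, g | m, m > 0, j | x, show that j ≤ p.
g = p and g | m, thus p | m. Since m | p, m = p. x = m and j | x, so j | m. m > 0, so j ≤ m. From m = p, j ≤ p.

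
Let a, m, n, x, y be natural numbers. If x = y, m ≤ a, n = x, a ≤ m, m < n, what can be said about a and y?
a < y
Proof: n = x and x = y, so n = y. m ≤ a and a ≤ m, hence m = a. Since m < n, a < n. Since n = y, a < y.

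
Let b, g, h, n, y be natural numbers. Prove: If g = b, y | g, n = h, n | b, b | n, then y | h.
b | n and n | b, so b = n. Since g = b, g = n. n = h, so g = h. y | g, so y | h.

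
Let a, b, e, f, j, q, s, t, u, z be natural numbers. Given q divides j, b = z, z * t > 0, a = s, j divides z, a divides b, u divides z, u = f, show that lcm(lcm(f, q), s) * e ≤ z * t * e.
u = f and u divides z, thus f divides z. Since q divides j and j divides z, q divides z. f divides z, so lcm(f, q) divides z. Because b = z and a divides b, a divides z. Since a = s, s divides z. Because lcm(f, q) divides z, lcm(lcm(f, q), s) divides z. Then lcm(lcm(f, q), s) divides z * t. Since z * t > 0, lcm(lcm(f, q), s) ≤ z * t. By multiplying by a non-negative, lcm(lcm(f, q), s) * e ≤ z * t * e.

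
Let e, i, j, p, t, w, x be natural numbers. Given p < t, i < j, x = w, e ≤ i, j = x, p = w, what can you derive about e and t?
e < t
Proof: e ≤ i and i < j, so e < j. j = x, so e < x. Since x = w, e < w. From p = w and p < t, w < t. Since e < w, e < t.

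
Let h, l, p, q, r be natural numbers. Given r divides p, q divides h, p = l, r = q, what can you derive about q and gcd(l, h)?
q divides gcd(l, h)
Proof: p = l and r divides p, hence r divides l. Since r = q, q divides l. Since q divides h, q divides gcd(l, h).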